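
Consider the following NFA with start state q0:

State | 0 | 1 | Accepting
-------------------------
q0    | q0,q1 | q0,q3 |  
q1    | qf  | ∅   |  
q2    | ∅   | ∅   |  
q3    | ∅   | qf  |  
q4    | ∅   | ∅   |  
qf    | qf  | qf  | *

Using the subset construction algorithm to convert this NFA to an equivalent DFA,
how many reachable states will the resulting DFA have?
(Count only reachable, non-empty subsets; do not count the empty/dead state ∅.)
Start subset: {q0}
{q0}: on 0 → {q0, q1}, on 1 → {q0, q3}
{q0, q1}: on 0 → {q0, q1, qf}, on 1 → {q0, q3}
{q0, q3}: on 0 → {q0, q1}, on 1 → {q0, q3, qf}
{q0, q1, qf}: on 0 → {q0, q1, qf}, on 1 → {q0, q3, qf}
{q0, q3, qf}: on 0 → {q0, q1, qf}, on 1 → {q0, q3, qf}
Reachable non-empty subsets: {q0}, {q0, q1}, {q0, q3}, {q0, q1, qf}, {q0, q3, qf} — 5 in total.

Final answer: 5 states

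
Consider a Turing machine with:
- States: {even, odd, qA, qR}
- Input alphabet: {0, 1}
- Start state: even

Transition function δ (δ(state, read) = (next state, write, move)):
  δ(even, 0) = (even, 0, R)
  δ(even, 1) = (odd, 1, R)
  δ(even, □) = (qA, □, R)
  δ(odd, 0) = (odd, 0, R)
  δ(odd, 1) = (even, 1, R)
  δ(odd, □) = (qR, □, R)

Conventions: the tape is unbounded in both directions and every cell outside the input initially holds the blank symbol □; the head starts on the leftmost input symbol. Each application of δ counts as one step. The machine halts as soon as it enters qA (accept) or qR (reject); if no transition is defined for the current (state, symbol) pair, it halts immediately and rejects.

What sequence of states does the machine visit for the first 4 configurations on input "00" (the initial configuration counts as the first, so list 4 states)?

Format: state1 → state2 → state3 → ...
Step 0: [even]00 (head at position 0)
Step 1: δ(even, 0) = (even, 0, R)  ⊢  0[even]0 (head at position 1)
Step 2: δ(even, 0) = (even, 0, R)  ⊢  00[even]□ (head at position 2)
Step 3: δ(even, □) = (qA, □, R)  ⊢  00□[qA]□ (head at position 3)
Reading off the states of these 4 configurations: even → even → even → qA

Final answer: even → even → even → qA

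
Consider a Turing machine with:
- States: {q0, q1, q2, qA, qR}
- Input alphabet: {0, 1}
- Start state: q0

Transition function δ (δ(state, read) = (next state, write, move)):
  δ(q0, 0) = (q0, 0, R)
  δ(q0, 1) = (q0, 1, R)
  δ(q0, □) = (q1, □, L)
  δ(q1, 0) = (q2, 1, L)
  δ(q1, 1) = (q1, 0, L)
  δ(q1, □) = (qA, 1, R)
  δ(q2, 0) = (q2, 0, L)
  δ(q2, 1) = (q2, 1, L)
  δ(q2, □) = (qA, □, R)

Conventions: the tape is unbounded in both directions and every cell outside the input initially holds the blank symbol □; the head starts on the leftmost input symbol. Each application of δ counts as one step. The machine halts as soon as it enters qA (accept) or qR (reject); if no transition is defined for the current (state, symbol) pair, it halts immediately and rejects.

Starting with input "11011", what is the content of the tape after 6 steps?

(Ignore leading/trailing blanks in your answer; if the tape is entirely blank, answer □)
Step 0: [q0]11011 (head at position 0)
Step 1: δ(q0, 1) = (q0, 1, R)  ⊢  1[q0]1011 (head at position 1)
Step 2: δ(q0, 1) = (q0, 1, R)  ⊢  11[q0]011 (head at position 2)
Step 3: δ(q0, 0) = (q0, 0, R)  ⊢  110[q0]11 (head at position 3)
Step 4: δ(q0, 1) = (q0, 1, R)  ⊢  1101[q0]1 (head at position 4)
Step 5: δ(q0, 1) = (q0, 1, R)  ⊢  11011[q0]□ (head at position 5)
Step 6: δ(q0, □) = (q1, □, L)  ⊢  1101[q1]1□ (head at position 4)
Tape after 6 steps (ignoring surrounding blanks): 11011

Final answer: Tape: 11011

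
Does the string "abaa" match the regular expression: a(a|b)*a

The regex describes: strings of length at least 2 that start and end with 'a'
Yes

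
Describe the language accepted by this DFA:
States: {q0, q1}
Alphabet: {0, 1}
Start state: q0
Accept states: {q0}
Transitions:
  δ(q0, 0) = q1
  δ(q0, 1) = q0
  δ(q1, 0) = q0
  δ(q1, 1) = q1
Analyzing the DFA structure:
Start state: q0
Accept states: {q0}
Interpreting what each state remembers (checking against the transitions):
  q0: an even number of 0s has been read so far
  q1: an odd number of 0s has been read so far
  δ(q0, 0): in q0 (an even number of 0s has been read so far), after reading 0 we have: an odd number of 0s has been read so far → q1
  δ(q0, 1): in q0 (an even number of 0s has been read so far), after reading 1 we have: an even number of 0s has been read so far → q0
  δ(q1, 0): in q1 (an odd number of 0s has been read so far), after reading 0 we have: an even number of 0s has been read so far → q0
  δ(q1, 1): in q1 (an odd number of 0s has been read so far), after reading 1 we have: an odd number of 0s has been read so far → q1
A string is accepted iff it ends in {q0}, i.e. an even number of 0s has been read so far.
Language: All binary strings with an even number of 0s

Final answer: All binary strings with an even number of 0s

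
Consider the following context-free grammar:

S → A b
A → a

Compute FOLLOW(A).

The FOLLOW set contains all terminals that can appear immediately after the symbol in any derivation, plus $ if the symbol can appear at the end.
A occurs only in S → A b, where it is immediately followed by the terminal b. So FOLLOW(A) = {b}.

Final answer: {b}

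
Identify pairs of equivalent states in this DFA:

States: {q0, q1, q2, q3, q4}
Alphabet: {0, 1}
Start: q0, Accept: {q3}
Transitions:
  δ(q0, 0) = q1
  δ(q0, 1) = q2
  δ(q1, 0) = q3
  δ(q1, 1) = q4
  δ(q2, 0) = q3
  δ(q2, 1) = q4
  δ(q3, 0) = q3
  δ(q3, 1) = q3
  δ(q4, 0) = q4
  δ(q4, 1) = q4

Using the table-filling algorithm:
Round 0 – mark pairs where exactly one state is accepting: (q0,q3), (q1,q3), (q2,q3), (q3,q4)
Round 1 – newly marked: (q0,q1) [on 0: q1 vs q3, already marked]; (q0,q2) [on 0: q1 vs q3, already marked]; (q1,q4) [on 0: q3 vs q4, already marked]; (q2,q4) [on 0: q3 vs q4, already marked]
Round 2 – newly marked: (q0,q4) [on 0: q1 vs q4, already marked]
No further pairs can be marked.
(q1, q2) unmarked: δ(q1,0)=q3, δ(q2,0)=q3; δ(q1,1)=q4, δ(q2,1)=q4 → equivalent
Equivalent pairs: (q1, q2)

Final answer: Equivalent pairs: (q1, q2)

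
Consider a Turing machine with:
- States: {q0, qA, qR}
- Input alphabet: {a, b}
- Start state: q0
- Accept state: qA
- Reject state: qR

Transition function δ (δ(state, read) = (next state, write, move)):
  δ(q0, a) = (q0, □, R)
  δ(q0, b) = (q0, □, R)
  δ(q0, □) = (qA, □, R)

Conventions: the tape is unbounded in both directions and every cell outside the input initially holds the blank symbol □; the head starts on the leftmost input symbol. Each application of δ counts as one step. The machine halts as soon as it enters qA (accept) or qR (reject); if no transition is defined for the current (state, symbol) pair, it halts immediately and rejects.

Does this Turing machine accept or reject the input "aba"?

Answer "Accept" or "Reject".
Step 0: [q0]aba (head at position 0)
Step 1: δ(q0, a) = (q0, □, R)  ⊢  □[q0]ba (head at position 1)
Step 2: δ(q0, b) = (q0, □, R)  ⊢  □□[q0]a (head at position 2)
Step 3: δ(q0, a) = (q0, □, R)  ⊢  □□□[q0]□ (head at position 3)
Step 4: δ(q0, □) = (qA, □, R)  ⊢  □□□□[qA]□ (head at position 4)
The machine is in qA, so it halts and accepts.

Final answer: Accept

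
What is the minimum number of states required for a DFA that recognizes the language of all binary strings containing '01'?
Language: binary strings containing '01'
Lower bound (Myhill–Nerode): the prefixes ε, 0, 01 are pairwise distinguishable:
  ε vs 01: suffix ε distinguishes them (ε is rejected, 01 is accepted)
  0 vs 01: suffix ε distinguishes them (0 is rejected, 01 is accepted)
  ε vs 0: suffix 1 distinguishes them (ε·1 = 1 is rejected, 0·1 = 01 is accepted)
So any DFA needs at least 3 states.
Upper bound: a DFA with 3 states exists (one state per class above: 'no progress', 'last symbol 0', and 'seen 01' (accepting sink)).
Minimum states: 3

Final answer: 3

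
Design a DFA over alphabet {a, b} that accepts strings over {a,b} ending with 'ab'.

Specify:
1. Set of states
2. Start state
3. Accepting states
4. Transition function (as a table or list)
One valid DFA (any DFA recognizing the same language is acceptable):
States: {q0, q1, q2}
Start: q0
Accepting: {q2}
Transitions (accepting states marked with *):
State | a | b | Accepting
-------------------------
q0    | q1 | q0 |  
q1    | q1 | q2 |  
q2    | q1 | q0 | *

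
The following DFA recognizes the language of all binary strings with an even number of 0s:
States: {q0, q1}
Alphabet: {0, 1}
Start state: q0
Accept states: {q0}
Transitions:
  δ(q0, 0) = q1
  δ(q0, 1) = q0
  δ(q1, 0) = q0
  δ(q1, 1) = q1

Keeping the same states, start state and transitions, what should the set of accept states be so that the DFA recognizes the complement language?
The DFA is complete (every state has a transition on every symbol), so the complement
is recognized by the same DFA with accepting and non-accepting states swapped.
Original accept states: {q0}
Complement accept states = All states - Original accept states
= {q0, q1} - {q0}
= {q1}
Complement language: strings with an ODD number of 0s

Final answer: {q1}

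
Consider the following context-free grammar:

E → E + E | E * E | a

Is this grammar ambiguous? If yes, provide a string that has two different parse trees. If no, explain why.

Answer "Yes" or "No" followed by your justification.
Two different leftmost derivations of a + a * a:
  (1) E ⇒ E + E ⇒ a + E ⇒ a + E * E ⇒ a + a * E ⇒ a + a * a   (tree groups a + (a * a))
  (2) E ⇒ E * E ⇒ E + E * E ⇒ a + E * E ⇒ a + a * E ⇒ a + a * a   (tree groups (a + a) * a)
Two distinct leftmost derivations = two distinct parse trees, so the grammar is ambiguous.

Final answer: Yes - the string 'a + a * a' has two distinct leftmost derivations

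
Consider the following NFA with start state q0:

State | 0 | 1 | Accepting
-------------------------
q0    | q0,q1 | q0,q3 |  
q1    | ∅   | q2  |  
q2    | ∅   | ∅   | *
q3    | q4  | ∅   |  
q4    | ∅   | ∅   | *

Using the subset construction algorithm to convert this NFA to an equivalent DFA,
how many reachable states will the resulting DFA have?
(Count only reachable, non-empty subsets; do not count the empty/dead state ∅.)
Start subset: {q0}
{q0}: on 0 → {q0, q1}, on 1 → {q0, q3}
{q0, q1}: on 0 → {q0, q1}, on 1 → {q0, q2, q3}
{q0, q3}: on 0 → {q0, q1, q4}, on 1 → {q0, q3}
{q0, q2, q3}: on 0 → {q0, q1, q4}, on 1 → {q0, q3}
{q0, q1, q4}: on 0 → {q0, q1}, on 1 → {q0, q2, q3}
Reachable non-empty subsets: {q0}, {q0, q1}, {q0, q3}, {q0, q2, q3}, {q0, q1, q4} — 5 in total.

Final answer: 5 states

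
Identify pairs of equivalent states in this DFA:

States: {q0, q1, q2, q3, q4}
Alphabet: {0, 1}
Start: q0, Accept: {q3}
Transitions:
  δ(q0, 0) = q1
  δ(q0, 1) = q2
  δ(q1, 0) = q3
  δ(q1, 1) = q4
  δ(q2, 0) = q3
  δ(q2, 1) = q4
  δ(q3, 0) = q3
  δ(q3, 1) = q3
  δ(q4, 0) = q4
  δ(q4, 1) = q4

Using the table-filling algorithm:
Round 0 – mark pairs where exactly one state is accepting: (q0,q3), (q1,q3), (q2,q3), (q3,q4)
Round 1 – newly marked: (q0,q1) [on 0: q1 vs q3, already marked]; (q0,q2) [on 0: q1 vs q3, already marked]; (q1,q4) [on 0: q3 vs q4, already marked]; (q2,q4) [on 0: q3 vs q4, already marked]
Round 2 – newly marked: (q0,q4) [on 0: q1 vs q4, already marked]
No further pairs can be marked.
(q1, q2) unmarked: δ(q1,0)=q3, δ(q2,0)=q3; δ(q1,1)=q4, δ(q2,1)=q4 → equivalent
Equivalent pairs: (q1, q2)

Final answer: Equivalent pairs: (q1, q2)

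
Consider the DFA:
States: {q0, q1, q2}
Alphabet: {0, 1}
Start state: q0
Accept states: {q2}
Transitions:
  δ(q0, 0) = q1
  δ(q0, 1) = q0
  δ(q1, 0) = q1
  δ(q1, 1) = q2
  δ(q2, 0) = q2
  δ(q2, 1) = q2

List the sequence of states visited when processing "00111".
Starting at q0
Read '0': q0 -> q1
Read '0': q1 -> q1
Read '1': q1 -> q2
Read '1': q2 -> q2
Read '1': q2 -> q2

Final answer: q0 -> q1 -> q1 -> q2 -> q2 -> q2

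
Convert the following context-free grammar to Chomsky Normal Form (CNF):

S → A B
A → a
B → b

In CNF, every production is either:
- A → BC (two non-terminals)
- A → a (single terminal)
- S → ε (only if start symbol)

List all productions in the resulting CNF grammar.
The grammar has no ε-productions or unit productions to eliminate.
S → A B is already in CNF (two non-terminals) – keep it.
A → a is already in CNF (single terminal) – keep it.
B → b is already in CNF (single terminal) – keep it.
Resulting CNF grammar (3 productions): A → a; B → b; S → A B

Final answer: A → a; B → b; S → A B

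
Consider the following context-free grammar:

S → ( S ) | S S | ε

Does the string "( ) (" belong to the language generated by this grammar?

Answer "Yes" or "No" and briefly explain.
Each production adds parentheses only in matched pairs (S → ( S )) or none at all, so every derived string has equally many '(' and ')'. The string ( ) ( has two '(' and one ')', so it cannot be derived.

Final answer: No - no valid derivation exists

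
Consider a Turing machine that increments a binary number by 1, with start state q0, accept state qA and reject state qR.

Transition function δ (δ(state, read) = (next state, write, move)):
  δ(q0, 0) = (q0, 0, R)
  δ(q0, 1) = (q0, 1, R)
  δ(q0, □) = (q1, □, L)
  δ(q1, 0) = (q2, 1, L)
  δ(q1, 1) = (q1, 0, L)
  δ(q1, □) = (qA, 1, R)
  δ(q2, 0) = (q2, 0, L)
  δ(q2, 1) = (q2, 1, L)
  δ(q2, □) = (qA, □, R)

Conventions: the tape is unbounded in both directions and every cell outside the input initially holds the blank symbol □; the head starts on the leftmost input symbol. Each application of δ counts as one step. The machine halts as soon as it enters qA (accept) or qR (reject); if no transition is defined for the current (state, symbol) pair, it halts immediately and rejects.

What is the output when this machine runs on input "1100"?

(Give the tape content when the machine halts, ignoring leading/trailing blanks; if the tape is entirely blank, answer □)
Step 0: [q0]1100 (head at position 0)
Step 1: δ(q0, 1) = (q0, 1, R)  ⊢  1[q0]100 (head at position 1)
Step 2: δ(q0, 1) = (q0, 1, R)  ⊢  11[q0]00 (head at position 2)
Step 3: δ(q0, 0) = (q0, 0, R)  ⊢  110[q0]0 (head at position 3)
Step 4: δ(q0, 0) = (q0, 0, R)  ⊢  1100[q0]□ (head at position 4)
Step 5: δ(q0, □) = (q1, □, L)  ⊢  110[q1]0□ (head at position 3)
Step 6: δ(q1, 0) = (q2, 1, L)  ⊢  11[q2]01□ (head at position 2)
Step 7: δ(q2, 0) = (q2, 0, L)  ⊢  1[q2]101□ (head at position 1)
Step 8: δ(q2, 1) = (q2, 1, L)  ⊢  [q2]1101□ (head at position 0)
Step 9: δ(q2, 1) = (q2, 1, L)  ⊢  [q2]□1101□ (head at position -1)
Step 10: δ(q2, □) = (qA, □, R)  ⊢  □[qA]1101□ (head at position 0)
The machine is in qA, so it halts and accepts.
Tape content when halted (ignoring surrounding blanks): 1101

Final answer: Output: 1101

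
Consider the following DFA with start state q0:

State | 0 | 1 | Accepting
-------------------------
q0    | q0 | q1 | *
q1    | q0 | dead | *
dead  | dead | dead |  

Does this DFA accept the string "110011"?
Start in q0.
Read '1': q0 → q1
Read '1': q1 → dead
Read '0': dead → dead
Read '0': dead → dead
Read '1': dead → dead
Read '1': dead → dead
Final state dead is not accepting, so the string is rejected.

Final answer: No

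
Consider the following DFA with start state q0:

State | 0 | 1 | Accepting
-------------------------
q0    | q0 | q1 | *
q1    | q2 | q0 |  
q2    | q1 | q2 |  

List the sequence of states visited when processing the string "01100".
q0 → q0 → q1 → q0 → q0 → q0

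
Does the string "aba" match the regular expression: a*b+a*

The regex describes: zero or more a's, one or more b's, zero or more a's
Yes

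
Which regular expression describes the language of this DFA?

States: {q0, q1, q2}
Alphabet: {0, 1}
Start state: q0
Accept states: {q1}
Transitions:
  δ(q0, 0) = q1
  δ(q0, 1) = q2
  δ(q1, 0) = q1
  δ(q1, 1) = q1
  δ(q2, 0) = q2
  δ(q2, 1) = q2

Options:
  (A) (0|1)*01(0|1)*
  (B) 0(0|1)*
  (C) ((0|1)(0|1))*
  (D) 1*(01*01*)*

Testing sample strings against the DFA:
  '001' -> accepted
  '00' -> accepted
  '10100' -> rejected
  '011' -> accepted
Checking each option for a counterexample:
  (A) (0|1)*01(0|1)*: '0' is accepted by the DFA but does not match the regex → eliminated
  (B) 0(0|1)*: agrees with the DFA on all strings of length ≤ 4
  (C) ((0|1)(0|1))*: ε is rejected by the DFA but matches the regex → eliminated
  (D) 1*(01*01*)*: ε is rejected by the DFA but matches the regex → eliminated
Only (B) 0(0|1)* is consistent with the DFA.

Final answer: (B) 0(0|1)*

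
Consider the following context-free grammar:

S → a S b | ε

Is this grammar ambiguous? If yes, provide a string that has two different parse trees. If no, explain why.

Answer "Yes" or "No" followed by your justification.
At every step exactly one production applies: if the remaining string to generate is non-empty it starts with a and ends with b, forcing S → a S b; if it is empty, S → ε is forced. Hence each string a^n b^n has exactly one derivation (S → a S b applied n times, then S → ε) and one parse tree.

Final answer: No - the grammar is unambiguous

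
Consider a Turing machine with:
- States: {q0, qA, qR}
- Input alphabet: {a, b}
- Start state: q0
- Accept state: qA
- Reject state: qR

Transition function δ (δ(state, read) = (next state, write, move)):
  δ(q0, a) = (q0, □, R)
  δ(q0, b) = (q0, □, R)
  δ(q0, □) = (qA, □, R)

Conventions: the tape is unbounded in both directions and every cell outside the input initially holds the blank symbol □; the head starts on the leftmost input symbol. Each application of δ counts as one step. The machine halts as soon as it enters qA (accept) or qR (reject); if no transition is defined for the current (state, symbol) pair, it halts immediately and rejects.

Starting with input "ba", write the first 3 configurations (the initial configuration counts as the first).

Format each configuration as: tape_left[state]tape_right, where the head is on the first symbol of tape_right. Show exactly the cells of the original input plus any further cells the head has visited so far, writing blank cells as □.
Step 0: [q0]ba (head at position 0)
Step 1: δ(q0, b) = (q0, □, R)  ⊢  □[q0]a (head at position 1)
Step 2: δ(q0, a) = (q0, □, R)  ⊢  □□[q0]□ (head at position 2)

Final answer: [q0]ba ⊢ □[q0]a ⊢ □□[q0]□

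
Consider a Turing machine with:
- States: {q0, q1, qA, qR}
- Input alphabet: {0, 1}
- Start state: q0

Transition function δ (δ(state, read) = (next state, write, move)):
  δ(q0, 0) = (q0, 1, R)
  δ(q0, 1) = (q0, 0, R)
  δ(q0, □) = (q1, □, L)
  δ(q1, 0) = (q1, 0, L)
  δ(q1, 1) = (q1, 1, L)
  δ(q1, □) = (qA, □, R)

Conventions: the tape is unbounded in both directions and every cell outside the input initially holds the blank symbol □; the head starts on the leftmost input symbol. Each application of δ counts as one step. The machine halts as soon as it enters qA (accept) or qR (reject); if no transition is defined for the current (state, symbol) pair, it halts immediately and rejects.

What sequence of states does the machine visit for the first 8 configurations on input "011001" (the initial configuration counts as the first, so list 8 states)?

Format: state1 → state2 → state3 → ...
Step 0: [q0]011001 (head at position 0)
Step 1: δ(q0, 0) = (q0, 1, R)  ⊢  1[q0]11001 (head at position 1)
Step 2: δ(q0, 1) = (q0, 0, R)  ⊢  10[q0]1001 (head at position 2)
Step 3: δ(q0, 1) = (q0, 0, R)  ⊢  100[q0]001 (head at position 3)
Step 4: δ(q0, 0) = (q0, 1, R)  ⊢  1001[q0]01 (head at position 4)
Step 5: δ(q0, 0) = (q0, 1, R)  ⊢  10011[q0]1 (head at position 5)
Step 6: δ(q0, 1) = (q0, 0, R)  ⊢  100110[q0]□ (head at position 6)
Step 7: δ(q0, □) = (q1, □, L)  ⊢  10011[q1]0□ (head at position 5)
Reading off the states of these 8 configurations: q0 → q0 → q0 → q0 → q0 → q0 → q0 → q1

Final answer: q0 → q0 → q0 → q0 → q0 → q0 → q0 → q1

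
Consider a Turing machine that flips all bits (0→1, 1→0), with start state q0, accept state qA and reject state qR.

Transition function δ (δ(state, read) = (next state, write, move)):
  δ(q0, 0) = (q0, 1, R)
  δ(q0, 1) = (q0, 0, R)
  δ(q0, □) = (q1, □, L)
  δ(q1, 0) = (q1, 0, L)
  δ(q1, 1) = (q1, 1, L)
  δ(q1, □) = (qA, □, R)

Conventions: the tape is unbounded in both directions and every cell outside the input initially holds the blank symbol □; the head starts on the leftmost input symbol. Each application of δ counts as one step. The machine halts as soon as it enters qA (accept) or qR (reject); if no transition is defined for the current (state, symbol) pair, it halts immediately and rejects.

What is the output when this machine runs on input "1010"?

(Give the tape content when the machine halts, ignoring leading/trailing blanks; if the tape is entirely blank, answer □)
Step 0: [q0]1010 (head at position 0)
Step 1: δ(q0, 1) = (q0, 0, R)  ⊢  0[q0]010 (head at position 1)
Step 2: δ(q0, 0) = (q0, 1, R)  ⊢  01[q0]10 (head at position 2)
Step 3: δ(q0, 1) = (q0, 0, R)  ⊢  010[q0]0 (head at position 3)
Step 4: δ(q0, 0) = (q0, 1, R)  ⊢  0101[q0]□ (head at position 4)
Step 5: δ(q0, □) = (q1, □, L)  ⊢  010[q1]1□ (head at position 3)
Step 6: δ(q1, 1) = (q1, 1, L)  ⊢  01[q1]01□ (head at position 2)
Step 7: δ(q1, 0) = (q1, 0, L)  ⊢  0[q1]101□ (head at position 1)
Step 8: δ(q1, 1) = (q1, 1, L)  ⊢  [q1]0101□ (head at position 0)
Step 9: δ(q1, 0) = (q1, 0, L)  ⊢  [q1]□0101□ (head at position -1)
Step 10: δ(q1, □) = (qA, □, R)  ⊢  □[qA]0101□ (head at position 0)
The machine is in qA, so it halts and accepts.
Tape content when halted (ignoring surrounding blanks): 0101

Final answer: Output: 0101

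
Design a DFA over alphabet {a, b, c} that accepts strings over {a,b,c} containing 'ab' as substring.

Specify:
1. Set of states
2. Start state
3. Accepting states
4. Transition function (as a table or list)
One valid DFA (any DFA recognizing the same language is acceptable):
States: {q0, q1, q2}
Start: q0
Accepting: {q2}
Transitions (accepting states marked with *):
State | a | b | c | Accepting
-----------------------------
q0    | q1 | q0 | q0 |  
q1    | q1 | q2 | q0 |  
q2    | q2 | q2 | q2 | *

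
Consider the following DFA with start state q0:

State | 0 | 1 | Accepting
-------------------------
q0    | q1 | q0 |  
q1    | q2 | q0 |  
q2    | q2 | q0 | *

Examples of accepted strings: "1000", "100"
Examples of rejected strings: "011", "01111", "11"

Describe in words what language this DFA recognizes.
binary strings ending with '00'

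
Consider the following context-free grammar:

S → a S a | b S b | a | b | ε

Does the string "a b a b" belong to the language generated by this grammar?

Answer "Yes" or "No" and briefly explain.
Every production places the same symbol at both ends (or yields a single symbol / ε), so every derived string is a palindrome. a b a b reversed is b a b a ≠ a b a b, so it is not a palindrome and cannot be derived (already the first step fails: the string starts with a but ends with b, so neither S → a S a nor S → b S b fits).

Final answer: No - no valid derivation exists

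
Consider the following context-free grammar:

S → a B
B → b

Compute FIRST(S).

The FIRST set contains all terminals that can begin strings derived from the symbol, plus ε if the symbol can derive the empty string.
S has the single production S → a B, whose right-hand side begins with the terminal a. So FIRST(S) = {a}.

Final answer: {a}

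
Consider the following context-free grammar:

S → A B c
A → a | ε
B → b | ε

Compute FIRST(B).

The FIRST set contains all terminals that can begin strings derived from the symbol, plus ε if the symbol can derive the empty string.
B → b contributes b; B → ε makes B nullable, contributing ε. FIRST(B) = {b, ε}.

Final answer: {b, ε}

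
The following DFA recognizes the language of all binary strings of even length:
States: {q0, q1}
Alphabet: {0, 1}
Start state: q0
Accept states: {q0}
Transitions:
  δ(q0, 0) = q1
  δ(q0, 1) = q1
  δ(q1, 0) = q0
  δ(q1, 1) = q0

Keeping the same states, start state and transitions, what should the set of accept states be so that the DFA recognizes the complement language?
The DFA is complete (every state has a transition on every symbol), so the complement
is recognized by the same DFA with accepting and non-accepting states swapped.
Original accept states: {q0}
Complement accept states = All states - Original accept states
= {q0, q1} - {q0}
= {q1}
Complement language: strings of ODD length

Final answer: {q1}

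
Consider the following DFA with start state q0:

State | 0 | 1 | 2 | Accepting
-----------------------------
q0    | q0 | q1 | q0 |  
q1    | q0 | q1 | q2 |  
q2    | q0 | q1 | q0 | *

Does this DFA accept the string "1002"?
Start in q0.
Read '1': q0 → q1
Read '0': q1 → q0
Read '0': q0 → q0
Read '2': q0 → q0
Final state q0 is not accepting, so the string is rejected.

Final answer: No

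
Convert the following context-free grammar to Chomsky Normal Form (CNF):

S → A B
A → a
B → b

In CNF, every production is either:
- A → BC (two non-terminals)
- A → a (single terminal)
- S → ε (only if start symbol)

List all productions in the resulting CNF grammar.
The grammar has no ε-productions or unit productions to eliminate.
S → A B is already in CNF (two non-terminals) – keep it.
A → a is already in CNF (single terminal) – keep it.
B → b is already in CNF (single terminal) – keep it.
Resulting CNF grammar (3 productions): A → a; B → b; S → A B

Final answer: A → a; B → b; S → A B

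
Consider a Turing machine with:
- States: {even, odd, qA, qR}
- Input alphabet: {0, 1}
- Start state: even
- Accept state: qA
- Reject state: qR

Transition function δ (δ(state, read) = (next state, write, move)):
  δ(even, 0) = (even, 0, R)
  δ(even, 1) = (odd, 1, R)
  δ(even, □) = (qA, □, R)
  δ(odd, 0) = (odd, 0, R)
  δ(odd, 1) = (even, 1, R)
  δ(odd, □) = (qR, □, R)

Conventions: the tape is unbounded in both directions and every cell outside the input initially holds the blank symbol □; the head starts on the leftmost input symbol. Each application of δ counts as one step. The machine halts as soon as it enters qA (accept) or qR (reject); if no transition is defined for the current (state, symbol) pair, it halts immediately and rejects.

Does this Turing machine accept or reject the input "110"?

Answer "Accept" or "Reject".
Step 0: [even]110 (head at position 0)
Step 1: δ(even, 1) = (odd, 1, R)  ⊢  1[odd]10 (head at position 1)
Step 2: δ(odd, 1) = (even, 1, R)  ⊢  11[even]0 (head at position 2)
Step 3: δ(even, 0) = (even, 0, R)  ⊢  110[even]□ (head at position 3)
Step 4: δ(even, □) = (qA, □, R)  ⊢  110□[qA]□ (head at position 4)
The machine is in qA, so it halts and accepts.

Final answer: Accept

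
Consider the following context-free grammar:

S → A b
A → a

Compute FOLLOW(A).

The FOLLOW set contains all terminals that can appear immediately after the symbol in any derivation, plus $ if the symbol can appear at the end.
A occurs only in S → A b, where it is immediately followed by the terminal b. So FOLLOW(A) = {b}.

Final answer: {b}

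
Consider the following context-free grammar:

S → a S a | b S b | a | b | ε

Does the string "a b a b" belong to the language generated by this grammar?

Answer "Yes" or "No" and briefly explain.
Every production places the same symbol at both ends (or yields a single symbol / ε), so every derived string is a palindrome. a b a b reversed is b a b a ≠ a b a b, so it is not a palindrome and cannot be derived (already the first step fails: the string starts with a but ends with b, so neither S → a S a nor S → b S b fits).

Final answer: No - no valid derivation exists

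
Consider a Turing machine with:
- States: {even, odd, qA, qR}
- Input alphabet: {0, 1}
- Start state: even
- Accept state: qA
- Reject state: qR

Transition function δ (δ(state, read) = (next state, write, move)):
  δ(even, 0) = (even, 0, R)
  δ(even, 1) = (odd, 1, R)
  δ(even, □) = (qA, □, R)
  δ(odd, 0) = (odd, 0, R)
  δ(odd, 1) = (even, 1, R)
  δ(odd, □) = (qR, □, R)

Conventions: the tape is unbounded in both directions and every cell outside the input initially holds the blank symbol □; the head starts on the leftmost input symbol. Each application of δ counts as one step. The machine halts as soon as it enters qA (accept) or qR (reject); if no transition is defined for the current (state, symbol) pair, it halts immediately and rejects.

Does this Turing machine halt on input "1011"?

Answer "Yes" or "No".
Step 0: [even]1011 (head at position 0)
Step 1: δ(even, 1) = (odd, 1, R)  ⊢  1[odd]011 (head at position 1)
Step 2: δ(odd, 0) = (odd, 0, R)  ⊢  10[odd]11 (head at position 2)
Step 3: δ(odd, 1) = (even, 1, R)  ⊢  101[even]1 (head at position 3)
Step 4: δ(even, 1) = (odd, 1, R)  ⊢  1011[odd]□ (head at position 4)
Step 5: δ(odd, □) = (qR, □, R)  ⊢  1011□[qR]□ (head at position 5)
The machine is in qR, so it halts and rejects.
It halts after 5 steps.

Final answer: Yes - halts after 5 steps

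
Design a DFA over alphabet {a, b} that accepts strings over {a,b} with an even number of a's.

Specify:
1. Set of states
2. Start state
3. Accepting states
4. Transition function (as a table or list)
One valid DFA (any DFA recognizing the same language is acceptable):
States: {q0, q1}
Start: q0
Accepting: {q0}
Transitions (accepting states marked with *):
State | a | b | Accepting
-------------------------
q0    | q1 | q0 | *
q1    | q0 | q1 |  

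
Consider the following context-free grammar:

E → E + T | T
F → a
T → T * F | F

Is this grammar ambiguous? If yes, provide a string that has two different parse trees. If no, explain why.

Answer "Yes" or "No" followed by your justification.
This is the standard stratified expression grammar: '+' is introduced only by the left-recursive rule E → E + T and '*' only by the left-recursive rule T → T * F, with F → a. For any string, the last '+' must be the one produced at the root E (everything after it is a T containing no '+'), and likewise within each T the last '*' is produced at its root. This fixes the parse tree uniquely (left-associative, '*' binding tighter than '+'), so every string has exactly one parse tree.

Final answer: No - the grammar is unambiguous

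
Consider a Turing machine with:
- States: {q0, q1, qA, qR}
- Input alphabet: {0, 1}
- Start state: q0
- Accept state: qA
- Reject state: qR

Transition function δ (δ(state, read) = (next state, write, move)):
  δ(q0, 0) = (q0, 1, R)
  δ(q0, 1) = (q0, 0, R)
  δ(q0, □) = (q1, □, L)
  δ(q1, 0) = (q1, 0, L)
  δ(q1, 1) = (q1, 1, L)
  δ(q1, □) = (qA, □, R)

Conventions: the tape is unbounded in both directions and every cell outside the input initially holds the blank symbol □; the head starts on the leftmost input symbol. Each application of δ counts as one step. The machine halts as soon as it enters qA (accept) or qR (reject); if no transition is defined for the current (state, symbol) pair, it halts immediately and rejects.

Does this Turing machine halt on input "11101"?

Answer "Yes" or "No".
Step 0: [q0]11101 (head at position 0)
Step 1: δ(q0, 1) = (q0, 0, R)  ⊢  0[q0]1101 (head at position 1)
Step 2: δ(q0, 1) = (q0, 0, R)  ⊢  00[q0]101 (head at position 2)
Step 3: δ(q0, 1) = (q0, 0, R)  ⊢  000[q0]01 (head at position 3)
Step 4: δ(q0, 0) = (q0, 1, R)  ⊢  0001[q0]1 (head at position 4)
Step 5: δ(q0, 1) = (q0, 0, R)  ⊢  00010[q0]□ (head at position 5)
Step 6: δ(q0, □) = (q1, □, L)  ⊢  0001[q1]0□ (head at position 4)
Step 7: δ(q1, 0) = (q1, 0, L)  ⊢  000[q1]10□ (head at position 3)
Step 8: δ(q1, 1) = (q1, 1, L)  ⊢  00[q1]010□ (head at position 2)
Step 9: δ(q1, 0) = (q1, 0, L)  ⊢  0[q1]0010□ (head at position 1)
Step 10: δ(q1, 0) = (q1, 0, L)  ⊢  [q1]00010□ (head at position 0)
Step 11: δ(q1, 0) = (q1, 0, L)  ⊢  [q1]□00010□ (head at position -1)
Step 12: δ(q1, □) = (qA, □, R)  ⊢  □[qA]00010□ (head at position 0)
The machine is in qA, so it halts and accepts.
It halts after 12 steps.

Final answer: Yes - halts after 12 steps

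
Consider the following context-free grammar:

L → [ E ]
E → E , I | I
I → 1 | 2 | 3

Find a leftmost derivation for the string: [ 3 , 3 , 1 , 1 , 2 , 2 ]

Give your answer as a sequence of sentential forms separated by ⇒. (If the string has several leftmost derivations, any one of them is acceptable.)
Start with L.
Step 1: the leftmost non-terminal is L; apply L → [ E ]:  [ E ]
Step 2: the leftmost non-terminal is E; apply E → E , I:  [ E , I ]
Step 3: the leftmost non-terminal is E; apply E → E , I:  [ E , I , I ]
Step 4: the leftmost non-terminal is E; apply E → E , I:  [ E , I , I , I ]
Step 5: the leftmost non-terminal is E; apply E → E , I:  [ E , I , I , I , I ]
Step 6: the leftmost non-terminal is E; apply E → E , I:  [ E , I , I , I , I , I ]
Step 7: the leftmost non-terminal is E; apply E → I:  [ I , I , I , I , I , I ]
Step 8: the leftmost non-terminal is I; apply I → 3:  [ 3 , I , I , I , I , I ]
Step 9: the leftmost non-terminal is I; apply I → 3:  [ 3 , 3 , I , I , I , I ]
Step 10: the leftmost non-terminal is I; apply I → 1:  [ 3 , 3 , 1 , I , I , I ]
Step 11: the leftmost non-terminal is I; apply I → 1:  [ 3 , 3 , 1 , 1 , I , I ]
Step 12: the leftmost non-terminal is I; apply I → 2:  [ 3 , 3 , 1 , 1 , 2 , I ]
Step 13: the leftmost non-terminal is I; apply I → 2:  [ 3 , 3 , 1 , 1 , 2 , 2 ]

Final answer: L ⇒ [ E ] ⇒ [ E , I ] ⇒ [ E , I , I ] ⇒ [ E , I , I , I ] ⇒ [ E , I , I , I , I ] ⇒ [ E , I , I , I , I , I ] ⇒ [ I , I , I , I , I , I ] ⇒ [ 3 , I , I , I , I , I ] ⇒ [ 3 , 3 , I , I , I , I ] ⇒ [ 3 , 3 , 1 , I , I , I ] ⇒ [ 3 , 3 , 1 , 1 , I , I ] ⇒ [ 3 , 3 , 1 , 1 , 2 , I ] ⇒ [ 3 , 3 , 1 , 1 , 2 , 2 ]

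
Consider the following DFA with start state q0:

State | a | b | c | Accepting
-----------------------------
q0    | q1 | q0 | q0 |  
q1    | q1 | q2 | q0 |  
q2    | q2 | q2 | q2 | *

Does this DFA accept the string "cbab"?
Start in q0.
Read 'c': q0 → q0
Read 'b': q0 → q0
Read 'a': q0 → q1
Read 'b': q1 → q2
Final state q2 is accepting, so the string is accepted.

Final answer: Yes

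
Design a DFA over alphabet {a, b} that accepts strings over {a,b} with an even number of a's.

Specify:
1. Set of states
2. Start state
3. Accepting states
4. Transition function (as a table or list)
One valid DFA (any DFA recognizing the same language is acceptable):
States: {q0, q1}
Start: q0
Accepting: {q0}
Transitions (accepting states marked with *):
State | a | b | Accepting
-------------------------
q0    | q1 | q0 | *
q1    | q0 | q1 |  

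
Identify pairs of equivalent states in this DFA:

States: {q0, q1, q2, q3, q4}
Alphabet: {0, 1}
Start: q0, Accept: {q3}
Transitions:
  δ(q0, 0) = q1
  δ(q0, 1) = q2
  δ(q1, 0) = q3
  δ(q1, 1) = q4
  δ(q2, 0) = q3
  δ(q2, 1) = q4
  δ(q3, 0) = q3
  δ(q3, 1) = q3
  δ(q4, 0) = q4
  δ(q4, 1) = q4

Using the table-filling algorithm:
Round 0 – mark pairs where exactly one state is accepting: (q0,q3), (q1,q3), (q2,q3), (q3,q4)
Round 1 – newly marked: (q0,q1) [on 0: q1 vs q3, already marked]; (q0,q2) [on 0: q1 vs q3, already marked]; (q1,q4) [on 0: q3 vs q4, already marked]; (q2,q4) [on 0: q3 vs q4, already marked]
Round 2 – newly marked: (q0,q4) [on 0: q1 vs q4, already marked]
No further pairs can be marked.
(q1, q2) unmarked: δ(q1,0)=q3, δ(q2,0)=q3; δ(q1,1)=q4, δ(q2,1)=q4 → equivalent
Equivalent pairs: (q1, q2)

Final answer: Equivalent pairs: (q1, q2)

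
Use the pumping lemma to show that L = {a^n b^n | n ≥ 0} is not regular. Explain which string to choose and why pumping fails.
Language: L = {a^n b^n | n ≥ 0} (equal numbers of a's followed by b's)
Step 1: Assume for contradiction that L is regular, with pumping length p.
Step 2: Choose s = a^p b^p. Then s ∈ L (it has p a's followed by p b's) and |s| ≥ p.
Step 3: Consider any decomposition s = xyz with |xy| ≤ p and |y| > 0. Since |xy| ≤ p and the first p symbols of s are all a's, y = a^k for some k with 1 ≤ k ≤ p.
Step 4: Pumping up (i = 2): xy²z = a^(p+k) b^p, which has more a's than b's, so xy²z ∉ L.
This contradicts the pumping lemma, so L is not regular.

Final answer: Choose s = a^p b^p. Since |xy| ≤ p, y = a^k with k ≥ 1. Then xy²z = a^(p+k) b^p ∉ L.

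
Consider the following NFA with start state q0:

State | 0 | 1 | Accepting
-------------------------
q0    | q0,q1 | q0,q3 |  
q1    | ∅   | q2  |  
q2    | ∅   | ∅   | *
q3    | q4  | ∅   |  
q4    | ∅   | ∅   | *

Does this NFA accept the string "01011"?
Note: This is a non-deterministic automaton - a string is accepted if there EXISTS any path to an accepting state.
Track the set of states the NFA could be in: start {q0}
Read '0': {q0} → {q0, q1}
Read '1': {q0, q1} → {q0, q2, q3}
Read '0': {q0, q2, q3} → {q0, q1, q4}
Read '1': {q0, q1, q4} → {q0, q2, q3}
Read '1': {q0, q2, q3} → {q0, q3}
Final set {q0, q3} contains no accepting state → rejected.

Final answer: No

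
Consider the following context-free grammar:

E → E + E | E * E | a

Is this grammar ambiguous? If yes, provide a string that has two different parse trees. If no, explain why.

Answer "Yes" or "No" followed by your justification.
Two different leftmost derivations of a + a * a:
  (1) E ⇒ E + E ⇒ a + E ⇒ a + E * E ⇒ a + a * E ⇒ a + a * a   (tree groups a + (a * a))
  (2) E ⇒ E * E ⇒ E + E * E ⇒ a + E * E ⇒ a + a * E ⇒ a + a * a   (tree groups (a + a) * a)
Two distinct leftmost derivations = two distinct parse trees, so the grammar is ambiguous.

Final answer: Yes - the string 'a + a * a' has two distinct leftmost derivations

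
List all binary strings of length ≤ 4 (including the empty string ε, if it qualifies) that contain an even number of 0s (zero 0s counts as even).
Checking every binary string of length 0 to 4:
  Length 0: accepted: ε | rejected: (none)
  Length 1: accepted: 1 | rejected: 0
  Length 2: accepted: 00, 11 | rejected: 01, 10
  Length 3: accepted: 001, 010, 100, 111 | rejected: 000, 011, 101, 110
  Length 4: accepted: 0000, 0011, 0101, 0110, 1001, 1010, 1100, 1111 | rejected: 0001, 0010, 0100, 0111, 1000, 1011, 1101, 1110
Total: 16 string(s).

Final answer: ε, 1, 00, 11, 001, 010, 100, 111, 0000, 0011, 0101, 0110, 1001, 1010, 1100, 1111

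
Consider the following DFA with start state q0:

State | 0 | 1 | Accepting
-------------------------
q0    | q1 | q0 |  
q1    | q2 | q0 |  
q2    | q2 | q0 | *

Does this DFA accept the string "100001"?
Start in q0.
Read '1': q0 → q0
Read '0': q0 → q1
Read '0': q1 → q2
Read '0': q2 → q2
Read '0': q2 → q2
Read '1': q2 → q0
Final state q0 is not accepting, so the string is rejected.

Final answer: No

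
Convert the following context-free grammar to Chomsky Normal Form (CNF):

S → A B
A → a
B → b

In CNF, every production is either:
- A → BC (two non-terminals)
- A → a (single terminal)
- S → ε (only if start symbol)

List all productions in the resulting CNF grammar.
The grammar has no ε-productions or unit productions to eliminate.
S → A B is already in CNF (two non-terminals) – keep it.
A → a is already in CNF (single terminal) – keep it.
B → b is already in CNF (single terminal) – keep it.
Resulting CNF grammar (3 productions): A → a; B → b; S → A B

Final answer: A → a; B → b; S → A B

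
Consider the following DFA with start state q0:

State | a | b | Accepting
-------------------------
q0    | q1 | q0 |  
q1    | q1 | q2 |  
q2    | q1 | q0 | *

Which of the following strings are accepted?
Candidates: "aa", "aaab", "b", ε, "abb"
"aa": q0 → q1 → q1; q1 is not accepting → rejected
"aaab": q0 → q1 → q1 → q1 → q2; q2 is accepting → accepted
"b": q0 → q0; q0 is not accepting → rejected
ε: q0; q0 is not accepting → rejected
"abb": q0 → q1 → q2 → q0; q0 is not accepting → rejected

Final answer: "aaab"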